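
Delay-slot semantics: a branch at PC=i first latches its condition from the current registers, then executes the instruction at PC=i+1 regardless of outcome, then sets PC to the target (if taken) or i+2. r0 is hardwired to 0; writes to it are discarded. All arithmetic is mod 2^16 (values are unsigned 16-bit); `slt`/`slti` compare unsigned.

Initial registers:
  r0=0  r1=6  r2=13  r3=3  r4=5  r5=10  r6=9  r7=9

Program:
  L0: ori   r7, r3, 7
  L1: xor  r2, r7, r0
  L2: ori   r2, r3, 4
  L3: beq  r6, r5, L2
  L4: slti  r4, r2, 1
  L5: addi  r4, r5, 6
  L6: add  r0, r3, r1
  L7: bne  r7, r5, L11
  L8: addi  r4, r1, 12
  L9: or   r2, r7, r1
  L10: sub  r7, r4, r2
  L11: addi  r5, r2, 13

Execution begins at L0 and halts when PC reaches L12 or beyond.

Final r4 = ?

18

  step pc=0: ori   r7, r3, 7  regs=(0,6,13,3,5,10,9,7)
  step pc=1: xor  r2, r7, r0  regs=(0,6,7,3,5,10,9,7)
  step pc=2: ori   r2, r3, 4  regs=(0,6,7,3,5,10,9,7)
  step pc=3: beq  r6, r5, L2  cond=F  regs=(0,6,7,3,5,10,9,7)
  step pc=4: slti  r4, r2, 1  regs=(0,6,7,3,0,10,9,7)
  step pc=5: addi  r4, r5, 6  regs=(0,6,7,3,16,10,9,7)
  step pc=6: add  r0, r3, r1  regs=(0,6,7,3,16,10,9,7)
  step pc=7: bne  r7, r5, L11  cond=T  regs=(0,6,7,3,16,10,9,7)
  step pc=8: addi  r4, r1, 12  regs=(0,6,7,3,18,10,9,7)
  step pc=11: addi  r5, r2, 13  regs=(0,6,7,3,18,20,9,7)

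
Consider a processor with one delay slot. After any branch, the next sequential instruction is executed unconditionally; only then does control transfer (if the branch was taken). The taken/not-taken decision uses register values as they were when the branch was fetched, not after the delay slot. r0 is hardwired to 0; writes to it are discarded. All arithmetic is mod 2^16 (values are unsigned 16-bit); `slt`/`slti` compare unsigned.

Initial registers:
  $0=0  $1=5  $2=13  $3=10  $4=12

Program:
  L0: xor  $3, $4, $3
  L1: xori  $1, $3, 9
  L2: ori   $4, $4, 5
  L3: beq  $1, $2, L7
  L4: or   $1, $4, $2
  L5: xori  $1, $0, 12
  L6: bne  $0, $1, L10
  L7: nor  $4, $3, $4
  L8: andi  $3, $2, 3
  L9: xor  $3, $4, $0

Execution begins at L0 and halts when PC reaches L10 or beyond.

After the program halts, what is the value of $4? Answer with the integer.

65520

[0] xor  $3, $4, $3  →  {$0:0, $1:5, $2:13, $3:6, $4:12}
[1] xori  $1, $3, 9  →  {$0:0, $1:15, $2:13, $3:6, $4:12}
[2] ori   $4, $4, 5  →  {$0:0, $1:15, $2:13, $3:6, $4:13}
[3] beq  $1, $2, L7  →  {$0:0, $1:15, $2:13, $3:6, $4:13}  ⟨branch fallthrough⟩
[4] or   $1, $4, $2  →  {$0:0, $1:13, $2:13, $3:6, $4:13}
[5] xori  $1, $0, 12  →  {$0:0, $1:12, $2:13, $3:6, $4:13}
[6] bne  $0, $1, L10  →  {$0:0, $1:12, $2:13, $3:6, $4:13}  ⟨branch taken⟩
[7] nor  $4, $3, $4  →  {$0:0, $1:12, $2:13, $3:6, $4:65520}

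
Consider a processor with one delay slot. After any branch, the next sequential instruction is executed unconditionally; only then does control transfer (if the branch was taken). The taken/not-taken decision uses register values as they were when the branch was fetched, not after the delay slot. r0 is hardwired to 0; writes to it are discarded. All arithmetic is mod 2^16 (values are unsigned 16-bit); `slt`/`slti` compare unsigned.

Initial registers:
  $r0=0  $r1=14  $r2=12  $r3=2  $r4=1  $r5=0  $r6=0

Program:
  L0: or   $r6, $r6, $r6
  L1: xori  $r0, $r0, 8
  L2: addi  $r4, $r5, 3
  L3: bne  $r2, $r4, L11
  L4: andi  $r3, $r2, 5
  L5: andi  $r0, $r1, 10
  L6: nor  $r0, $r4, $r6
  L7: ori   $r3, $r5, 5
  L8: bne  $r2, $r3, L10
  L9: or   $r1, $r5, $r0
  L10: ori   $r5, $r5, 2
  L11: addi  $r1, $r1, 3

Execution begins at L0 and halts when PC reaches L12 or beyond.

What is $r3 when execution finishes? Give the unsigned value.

  step pc=0: or   $r6, $r6, $r6  regs=(0,14,12,2,1,0,0)
  step pc=1: xori  $r0, $r0, 8  regs=(0,14,12,2,1,0,0)
  step pc=2: addi  $r4, $r5, 3  regs=(0,14,12,2,3,0,0)
  step pc=3: bne  $r2, $r4, L11  cond=T  regs=(0,14,12,2,3,0,0)
  step pc=4: andi  $r3, $r2, 5  regs=(0,14,12,4,3,0,0)
  step pc=11: addi  $r1, $r1, 3  regs=(0,17,12,4,3,0,0)

4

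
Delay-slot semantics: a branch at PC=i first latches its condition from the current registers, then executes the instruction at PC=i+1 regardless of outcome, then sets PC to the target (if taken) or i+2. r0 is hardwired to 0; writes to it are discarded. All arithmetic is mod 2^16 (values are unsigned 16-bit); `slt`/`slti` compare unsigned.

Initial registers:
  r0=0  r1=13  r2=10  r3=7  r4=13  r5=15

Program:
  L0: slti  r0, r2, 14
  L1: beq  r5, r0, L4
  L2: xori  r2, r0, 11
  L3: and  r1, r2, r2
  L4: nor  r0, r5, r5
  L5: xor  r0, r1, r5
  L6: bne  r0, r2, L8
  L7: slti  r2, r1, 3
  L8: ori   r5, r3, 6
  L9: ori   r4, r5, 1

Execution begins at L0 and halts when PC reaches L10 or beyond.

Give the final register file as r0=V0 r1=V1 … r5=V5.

  step pc=0: slti  r0, r2, 14  regs=(0,13,10,7,13,15)
  step pc=1: beq  r5, r0, L4  cond=F  regs=(0,13,10,7,13,15)
  step pc=2: xori  r2, r0, 11  regs=(0,13,11,7,13,15)
  step pc=3: and  r1, r2, r2  regs=(0,11,11,7,13,15)
  step pc=4: nor  r0, r5, r5  regs=(0,11,11,7,13,15)
  step pc=5: xor  r0, r1, r5  regs=(0,11,11,7,13,15)
  step pc=6: bne  r0, r2, L8  cond=T  regs=(0,11,11,7,13,15)
  step pc=7: slti  r2, r1, 3  regs=(0,11,0,7,13,15)
  step pc=8: ori   r5, r3, 6  regs=(0,11,0,7,13,7)
  step pc=9: ori   r4, r5, 1  regs=(0,11,0,7,7,7)

r0=0 r1=11 r2=0 r3=7 r4=7 r5=7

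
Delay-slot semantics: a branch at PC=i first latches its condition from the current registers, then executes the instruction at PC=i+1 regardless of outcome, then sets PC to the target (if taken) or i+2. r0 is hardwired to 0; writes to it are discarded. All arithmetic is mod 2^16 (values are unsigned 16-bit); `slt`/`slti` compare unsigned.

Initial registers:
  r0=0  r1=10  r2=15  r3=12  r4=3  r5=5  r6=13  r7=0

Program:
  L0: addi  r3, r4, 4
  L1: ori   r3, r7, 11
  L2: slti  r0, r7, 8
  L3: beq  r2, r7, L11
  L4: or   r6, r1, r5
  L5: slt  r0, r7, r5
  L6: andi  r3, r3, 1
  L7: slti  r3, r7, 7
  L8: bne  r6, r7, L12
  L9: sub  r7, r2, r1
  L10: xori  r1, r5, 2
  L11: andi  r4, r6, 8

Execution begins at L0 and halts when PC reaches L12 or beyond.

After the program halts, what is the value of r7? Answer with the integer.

[0] addi  r3, r4, 4  →  {r0:0, r1:10, r2:15, r3:7, r4:3, r5:5, r6:13, r7:0}
[1] ori   r3, r7, 11  →  {r0:0, r1:10, r2:15, r3:11, r4:3, r5:5, r6:13, r7:0}
[2] slti  r0, r7, 8  →  {r0:0, r1:10, r2:15, r3:11, r4:3, r5:5, r6:13, r7:0}
[3] beq  r2, r7, L11  →  {r0:0, r1:10, r2:15, r3:11, r4:3, r5:5, r6:13, r7:0}  ⟨branch fallthrough⟩
[4] or   r6, r1, r5  →  {r0:0, r1:10, r2:15, r3:11, r4:3, r5:5, r6:15, r7:0}
[5] slt  r0, r7, r5  →  {r0:0, r1:10, r2:15, r3:11, r4:3, r5:5, r6:15, r7:0}
[6] andi  r3, r3, 1  →  {r0:0, r1:10, r2:15, r3:1, r4:3, r5:5, r6:15, r7:0}
[7] slti  r3, r7, 7  →  {r0:0, r1:10, r2:15, r3:1, r4:3, r5:5, r6:15, r7:0}
[8] bne  r6, r7, L12  →  {r0:0, r1:10, r2:15, r3:1, r4:3, r5:5, r6:15, r7:0}  ⟨branch taken⟩
[9] sub  r7, r2, r1  →  {r0:0, r1:10, r2:15, r3:1, r4:3, r5:5, r6:15, r7:5}

5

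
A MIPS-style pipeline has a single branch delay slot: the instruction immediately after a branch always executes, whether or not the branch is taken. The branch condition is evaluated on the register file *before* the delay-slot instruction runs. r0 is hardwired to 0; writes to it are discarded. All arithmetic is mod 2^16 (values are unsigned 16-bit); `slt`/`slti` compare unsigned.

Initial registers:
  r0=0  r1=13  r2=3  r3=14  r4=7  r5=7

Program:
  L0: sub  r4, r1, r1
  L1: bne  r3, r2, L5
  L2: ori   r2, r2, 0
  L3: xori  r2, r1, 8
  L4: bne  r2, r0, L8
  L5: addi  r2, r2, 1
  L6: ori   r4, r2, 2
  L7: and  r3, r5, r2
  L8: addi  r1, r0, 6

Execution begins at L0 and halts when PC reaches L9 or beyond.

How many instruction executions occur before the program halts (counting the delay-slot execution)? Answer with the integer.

7

#0 sub  r4, r1, r1 ; 0/13/3/14/0/7
#1 bne  r3, r2, L5 ; 0/13/3/14/0/7 ; →target
#2 ori   r2, r2, 0 ; 0/13/3/14/0/7
#5 addi  r2, r2, 1 ; 0/13/4/14/0/7
#6 ori   r4, r2, 2 ; 0/13/4/14/6/7
#7 and  r3, r5, r2 ; 0/13/4/4/6/7
#8 addi  r1, r0, 6 ; 0/6/4/4/6/7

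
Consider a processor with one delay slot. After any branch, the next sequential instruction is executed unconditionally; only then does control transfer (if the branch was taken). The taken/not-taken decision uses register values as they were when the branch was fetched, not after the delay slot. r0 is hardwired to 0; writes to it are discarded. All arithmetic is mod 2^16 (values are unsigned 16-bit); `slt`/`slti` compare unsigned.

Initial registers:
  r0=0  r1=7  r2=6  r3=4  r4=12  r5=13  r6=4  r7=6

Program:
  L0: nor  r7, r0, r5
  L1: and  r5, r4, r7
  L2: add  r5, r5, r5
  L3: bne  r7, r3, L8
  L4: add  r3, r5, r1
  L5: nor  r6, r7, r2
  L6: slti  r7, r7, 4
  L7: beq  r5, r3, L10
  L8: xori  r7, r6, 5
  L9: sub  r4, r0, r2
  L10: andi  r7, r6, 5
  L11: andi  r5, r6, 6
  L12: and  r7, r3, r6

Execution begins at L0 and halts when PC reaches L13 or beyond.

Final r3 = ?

7

PC=0  nor  r7, r0, r5        | r0=0 r1=7 r2=6 r3=4 r4=12 r5=13 r6=4 r7=65522
PC=1  and  r5, r4, r7        | r0=0 r1=7 r2=6 r3=4 r4=12 r5=0 r6=4 r7=65522
PC=2  add  r5, r5, r5        | r0=0 r1=7 r2=6 r3=4 r4=12 r5=0 r6=4 r7=65522
PC=3  bne  r7, r3, L8        | r0=0 r1=7 r2=6 r3=4 r4=12 r5=0 r6=4 r7=65522  [TAKEN]
PC=4  add  r3, r5, r1        | r0=0 r1=7 r2=6 r3=7 r4=12 r5=0 r6=4 r7=65522
PC=8  xori  r7, r6, 5        | r0=0 r1=7 r2=6 r3=7 r4=12 r5=0 r6=4 r7=1
PC=9  sub  r4, r0, r2        | r0=0 r1=7 r2=6 r3=7 r4=65530 r5=0 r6=4 r7=1
PC=10 andi  r7, r6, 5        | r0=0 r1=7 r2=6 r3=7 r4=65530 r5=0 r6=4 r7=4
PC=11 andi  r5, r6, 6        | r0=0 r1=7 r2=6 r3=7 r4=65530 r5=4 r6=4 r7=4
PC=12 and  r7, r3, r6        | r0=0 r1=7 r2=6 r3=7 r4=65530 r5=4 r6=4 r7=4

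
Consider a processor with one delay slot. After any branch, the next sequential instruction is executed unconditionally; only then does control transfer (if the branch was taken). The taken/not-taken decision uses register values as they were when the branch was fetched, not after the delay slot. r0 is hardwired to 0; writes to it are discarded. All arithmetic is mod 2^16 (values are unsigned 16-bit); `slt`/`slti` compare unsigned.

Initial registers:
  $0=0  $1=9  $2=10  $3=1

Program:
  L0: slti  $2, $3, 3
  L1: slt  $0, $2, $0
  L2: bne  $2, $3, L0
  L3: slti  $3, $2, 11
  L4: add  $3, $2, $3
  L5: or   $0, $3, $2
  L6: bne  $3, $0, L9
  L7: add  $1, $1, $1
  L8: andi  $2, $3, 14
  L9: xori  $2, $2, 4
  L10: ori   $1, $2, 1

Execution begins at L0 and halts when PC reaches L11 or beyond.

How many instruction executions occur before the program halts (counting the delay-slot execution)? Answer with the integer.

10

  step pc=0: slti  $2, $3, 3  regs=(0,9,1,1)
  step pc=1: slt  $0, $2, $0  regs=(0,9,1,1)
  step pc=2: bne  $2, $3, L0  cond=F  regs=(0,9,1,1)
  step pc=3: slti  $3, $2, 11  regs=(0,9,1,1)
  step pc=4: add  $3, $2, $3  regs=(0,9,1,2)
  step pc=5: or   $0, $3, $2  regs=(0,9,1,2)
  step pc=6: bne  $3, $0, L9  cond=T  regs=(0,9,1,2)
  step pc=7: add  $1, $1, $1  regs=(0,18,1,2)
  step pc=9: xori  $2, $2, 4  regs=(0,18,5,2)
  step pc=10: ori   $1, $2, 1  regs=(0,5,5,2)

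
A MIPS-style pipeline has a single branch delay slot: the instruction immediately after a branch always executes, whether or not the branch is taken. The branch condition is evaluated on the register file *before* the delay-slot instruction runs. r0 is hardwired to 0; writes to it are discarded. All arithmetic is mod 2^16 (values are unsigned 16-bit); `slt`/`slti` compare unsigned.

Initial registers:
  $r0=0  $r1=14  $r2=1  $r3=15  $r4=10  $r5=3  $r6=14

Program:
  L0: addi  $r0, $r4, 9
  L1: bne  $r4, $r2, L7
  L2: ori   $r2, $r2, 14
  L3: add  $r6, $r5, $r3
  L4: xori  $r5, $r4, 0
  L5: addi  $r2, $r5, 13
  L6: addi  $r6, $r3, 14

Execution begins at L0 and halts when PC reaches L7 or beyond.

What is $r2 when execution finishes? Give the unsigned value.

15

[0] addi  $r0, $r4, 9  →  {$r0:0, $r1:14, $r2:1, $r3:15, $r4:10, $r5:3, $r6:14}
[1] bne  $r4, $r2, L7  →  {$r0:0, $r1:14, $r2:1, $r3:15, $r4:10, $r5:3, $r6:14}  ⟨branch taken⟩
[2] ori   $r2, $r2, 14  →  {$r0:0, $r1:14, $r2:15, $r3:15, $r4:10, $r5:3, $r6:14}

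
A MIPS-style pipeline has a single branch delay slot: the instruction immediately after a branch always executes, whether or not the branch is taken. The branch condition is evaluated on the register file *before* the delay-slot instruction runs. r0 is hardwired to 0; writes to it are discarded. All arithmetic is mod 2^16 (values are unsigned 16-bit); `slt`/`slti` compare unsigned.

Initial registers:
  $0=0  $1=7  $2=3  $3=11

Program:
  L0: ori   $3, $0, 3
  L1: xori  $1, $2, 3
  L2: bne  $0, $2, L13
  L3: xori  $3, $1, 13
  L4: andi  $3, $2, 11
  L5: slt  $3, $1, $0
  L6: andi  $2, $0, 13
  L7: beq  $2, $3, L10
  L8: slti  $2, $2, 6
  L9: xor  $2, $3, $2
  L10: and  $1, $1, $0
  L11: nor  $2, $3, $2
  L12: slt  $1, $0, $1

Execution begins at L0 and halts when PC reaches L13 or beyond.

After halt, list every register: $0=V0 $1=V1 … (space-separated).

$0=0 $1=0 $2=3 $3=13

  step pc=0: ori   $3, $0, 3  regs=(0,7,3,3)
  step pc=1: xori  $1, $2, 3  regs=(0,0,3,3)
  step pc=2: bne  $0, $2, L13  cond=T  regs=(0,0,3,3)
  step pc=3: xori  $3, $1, 13  regs=(0,0,3,13)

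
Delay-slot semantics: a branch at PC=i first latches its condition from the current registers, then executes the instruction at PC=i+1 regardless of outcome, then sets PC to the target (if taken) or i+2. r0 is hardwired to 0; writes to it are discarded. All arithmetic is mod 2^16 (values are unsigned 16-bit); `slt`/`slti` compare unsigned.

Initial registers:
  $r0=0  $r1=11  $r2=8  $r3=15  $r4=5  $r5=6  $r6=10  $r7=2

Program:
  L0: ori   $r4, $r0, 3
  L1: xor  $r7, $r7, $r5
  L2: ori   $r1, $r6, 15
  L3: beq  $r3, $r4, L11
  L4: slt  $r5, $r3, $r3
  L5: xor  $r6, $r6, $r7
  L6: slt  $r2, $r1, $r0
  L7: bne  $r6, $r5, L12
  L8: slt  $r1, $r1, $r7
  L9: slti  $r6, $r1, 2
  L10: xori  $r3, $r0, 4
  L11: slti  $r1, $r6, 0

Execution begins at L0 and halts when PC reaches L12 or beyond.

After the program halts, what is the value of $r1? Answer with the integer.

0

PC=0  ori   $r4, $r0, 3      | $r0=0 $r1=11 $r2=8 $r3=15 $r4=3 $r5=6 $r6=10 $r7=2
PC=1  xor  $r7, $r7, $r5     | $r0=0 $r1=11 $r2=8 $r3=15 $r4=3 $r5=6 $r6=10 $r7=4
PC=2  ori   $r1, $r6, 15     | $r0=0 $r1=15 $r2=8 $r3=15 $r4=3 $r5=6 $r6=10 $r7=4
PC=3  beq  $r3, $r4, L11     | $r0=0 $r1=15 $r2=8 $r3=15 $r4=3 $r5=6 $r6=10 $r7=4  [not taken]
PC=4  slt  $r5, $r3, $r3     | $r0=0 $r1=15 $r2=8 $r3=15 $r4=3 $r5=0 $r6=10 $r7=4
PC=5  xor  $r6, $r6, $r7     | $r0=0 $r1=15 $r2=8 $r3=15 $r4=3 $r5=0 $r6=14 $r7=4
PC=6  slt  $r2, $r1, $r0     | $r0=0 $r1=15 $r2=0 $r3=15 $r4=3 $r5=0 $r6=14 $r7=4
PC=7  bne  $r6, $r5, L12     | $r0=0 $r1=15 $r2=0 $r3=15 $r4=3 $r5=0 $r6=14 $r7=4  [TAKEN]
PC=8  slt  $r1, $r1, $r7     | $r0=0 $r1=0 $r2=0 $r3=15 $r4=3 $r5=0 $r6=14 $r7=4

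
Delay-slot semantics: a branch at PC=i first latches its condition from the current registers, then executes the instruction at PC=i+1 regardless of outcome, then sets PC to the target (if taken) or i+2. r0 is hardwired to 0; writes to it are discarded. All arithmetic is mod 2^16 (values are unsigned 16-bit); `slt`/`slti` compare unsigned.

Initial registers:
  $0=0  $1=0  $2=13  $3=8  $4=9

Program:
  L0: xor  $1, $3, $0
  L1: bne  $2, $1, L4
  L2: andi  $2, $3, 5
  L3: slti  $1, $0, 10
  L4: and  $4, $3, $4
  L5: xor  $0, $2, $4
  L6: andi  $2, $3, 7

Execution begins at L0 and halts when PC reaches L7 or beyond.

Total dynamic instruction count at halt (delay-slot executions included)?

#0 xor  $1, $3, $0 ; 0/8/13/8/9
#1 bne  $2, $1, L4 ; 0/8/13/8/9 ; →target
#2 andi  $2, $3, 5 ; 0/8/0/8/9
#4 and  $4, $3, $4 ; 0/8/0/8/8
#5 xor  $0, $2, $4 ; 0/8/0/8/8
#6 andi  $2, $3, 7 ; 0/8/0/8/8

6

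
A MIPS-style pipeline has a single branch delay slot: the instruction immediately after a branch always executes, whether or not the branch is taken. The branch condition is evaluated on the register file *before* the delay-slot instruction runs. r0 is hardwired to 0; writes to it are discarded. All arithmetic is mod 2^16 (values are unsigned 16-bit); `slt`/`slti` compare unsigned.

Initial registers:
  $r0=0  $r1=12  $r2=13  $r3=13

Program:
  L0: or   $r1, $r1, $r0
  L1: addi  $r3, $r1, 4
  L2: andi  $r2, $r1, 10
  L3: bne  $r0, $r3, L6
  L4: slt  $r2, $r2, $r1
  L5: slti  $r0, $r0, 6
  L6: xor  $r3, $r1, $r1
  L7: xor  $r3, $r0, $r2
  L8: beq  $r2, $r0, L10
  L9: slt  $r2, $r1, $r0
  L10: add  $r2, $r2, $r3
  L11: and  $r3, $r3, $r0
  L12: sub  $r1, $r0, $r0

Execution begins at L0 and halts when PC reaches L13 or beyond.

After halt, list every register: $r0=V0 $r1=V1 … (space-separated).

$r0=0 $r1=0 $r2=1 $r3=0

PC=0  or   $r1, $r1, $r0     | $r0=0 $r1=12 $r2=13 $r3=13
PC=1  addi  $r3, $r1, 4      | $r0=0 $r1=12 $r2=13 $r3=16
PC=2  andi  $r2, $r1, 10     | $r0=0 $r1=12 $r2=8 $r3=16
PC=3  bne  $r0, $r3, L6      | $r0=0 $r1=12 $r2=8 $r3=16  [TAKEN]
PC=4  slt  $r2, $r2, $r1     | $r0=0 $r1=12 $r2=1 $r3=16
PC=6  xor  $r3, $r1, $r1     | $r0=0 $r1=12 $r2=1 $r3=0
PC=7  xor  $r3, $r0, $r2     | $r0=0 $r1=12 $r2=1 $r3=1
PC=8  beq  $r2, $r0, L10     | $r0=0 $r1=12 $r2=1 $r3=1  [not taken]
PC=9  slt  $r2, $r1, $r0     | $r0=0 $r1=12 $r2=0 $r3=1
PC=10 add  $r2, $r2, $r3     | $r0=0 $r1=12 $r2=1 $r3=1
PC=11 and  $r3, $r3, $r0     | $r0=0 $r1=12 $r2=1 $r3=0
PC=12 sub  $r1, $r0, $r0     | $r0=0 $r1=0 $r2=1 $r3=0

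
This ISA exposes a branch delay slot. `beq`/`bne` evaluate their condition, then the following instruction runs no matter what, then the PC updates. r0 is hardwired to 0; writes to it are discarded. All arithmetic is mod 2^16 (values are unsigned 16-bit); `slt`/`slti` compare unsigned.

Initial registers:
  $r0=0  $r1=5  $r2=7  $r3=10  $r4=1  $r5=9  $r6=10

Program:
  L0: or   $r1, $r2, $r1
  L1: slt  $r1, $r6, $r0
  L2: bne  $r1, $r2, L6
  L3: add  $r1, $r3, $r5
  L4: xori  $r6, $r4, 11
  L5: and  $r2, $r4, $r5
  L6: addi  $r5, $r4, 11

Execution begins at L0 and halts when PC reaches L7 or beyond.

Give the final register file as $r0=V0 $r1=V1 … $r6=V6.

$r0=0 $r1=19 $r2=7 $r3=10 $r4=1 $r5=12 $r6=10

#0 or   $r1, $r2, $r1 ; 0/7/7/10/1/9/10
#1 slt  $r1, $r6, $r0 ; 0/0/7/10/1/9/10
#2 bne  $r1, $r2, L6 ; 0/0/7/10/1/9/10 ; →target
#3 add  $r1, $r3, $r5 ; 0/19/7/10/1/9/10
#6 addi  $r5, $r4, 11 ; 0/19/7/10/1/12/10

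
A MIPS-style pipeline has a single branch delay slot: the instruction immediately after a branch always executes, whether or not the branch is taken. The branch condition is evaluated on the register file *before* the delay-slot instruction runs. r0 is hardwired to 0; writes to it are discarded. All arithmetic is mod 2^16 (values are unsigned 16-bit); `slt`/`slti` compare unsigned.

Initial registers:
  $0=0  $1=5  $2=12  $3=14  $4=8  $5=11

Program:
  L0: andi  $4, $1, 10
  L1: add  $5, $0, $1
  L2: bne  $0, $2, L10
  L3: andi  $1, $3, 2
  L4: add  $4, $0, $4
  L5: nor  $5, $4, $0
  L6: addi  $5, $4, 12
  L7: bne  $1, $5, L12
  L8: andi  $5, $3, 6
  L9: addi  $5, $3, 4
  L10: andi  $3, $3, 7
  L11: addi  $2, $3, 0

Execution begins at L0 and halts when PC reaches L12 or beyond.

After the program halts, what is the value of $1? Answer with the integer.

PC=0  andi  $4, $1, 10       | $0=0 $1=5 $2=12 $3=14 $4=0 $5=11
PC=1  add  $5, $0, $1        | $0=0 $1=5 $2=12 $3=14 $4=0 $5=5
PC=2  bne  $0, $2, L10       | $0=0 $1=5 $2=12 $3=14 $4=0 $5=5  [TAKEN]
PC=3  andi  $1, $3, 2        | $0=0 $1=2 $2=12 $3=14 $4=0 $5=5
PC=10 andi  $3, $3, 7        | $0=0 $1=2 $2=12 $3=6 $4=0 $5=5
PC=11 addi  $2, $3, 0        | $0=0 $1=2 $2=6 $3=6 $4=0 $5=5

2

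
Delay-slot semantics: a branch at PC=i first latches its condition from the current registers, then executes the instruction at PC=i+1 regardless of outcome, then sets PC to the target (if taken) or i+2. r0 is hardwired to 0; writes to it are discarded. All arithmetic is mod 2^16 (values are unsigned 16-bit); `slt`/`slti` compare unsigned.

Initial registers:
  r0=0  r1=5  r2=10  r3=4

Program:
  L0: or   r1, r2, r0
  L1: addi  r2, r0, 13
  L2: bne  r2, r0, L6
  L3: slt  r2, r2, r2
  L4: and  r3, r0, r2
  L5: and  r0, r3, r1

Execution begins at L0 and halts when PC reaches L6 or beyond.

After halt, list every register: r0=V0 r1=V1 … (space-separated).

r0=0 r1=10 r2=0 r3=4

  step pc=0: or   r1, r2, r0  regs=(0,10,10,4)
  step pc=1: addi  r2, r0, 13  regs=(0,10,13,4)
  step pc=2: bne  r2, r0, L6  cond=T  regs=(0,10,13,4)
  step pc=3: slt  r2, r2, r2  regs=(0,10,0,4)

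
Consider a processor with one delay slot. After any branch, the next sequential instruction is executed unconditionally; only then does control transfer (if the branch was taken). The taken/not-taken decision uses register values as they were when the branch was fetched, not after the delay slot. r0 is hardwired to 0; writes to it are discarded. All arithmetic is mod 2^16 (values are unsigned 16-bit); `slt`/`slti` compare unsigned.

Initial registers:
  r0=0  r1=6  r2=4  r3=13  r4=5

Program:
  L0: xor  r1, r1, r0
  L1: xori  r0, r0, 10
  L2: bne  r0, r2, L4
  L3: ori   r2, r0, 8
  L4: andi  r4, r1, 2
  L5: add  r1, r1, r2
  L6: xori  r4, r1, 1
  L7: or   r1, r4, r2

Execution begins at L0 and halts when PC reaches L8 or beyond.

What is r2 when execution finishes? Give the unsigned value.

8

[0] xor  r1, r1, r0  →  {r0:0, r1:6, r2:4, r3:13, r4:5}
[1] xori  r0, r0, 10  →  {r0:0, r1:6, r2:4, r3:13, r4:5}
[2] bne  r0, r2, L4  →  {r0:0, r1:6, r2:4, r3:13, r4:5}  ⟨branch taken⟩
[3] ori   r2, r0, 8  →  {r0:0, r1:6, r2:8, r3:13, r4:5}
[4] andi  r4, r1, 2  →  {r0:0, r1:6, r2:8, r3:13, r4:2}
[5] add  r1, r1, r2  →  {r0:0, r1:14, r2:8, r3:13, r4:2}
[6] xori  r4, r1, 1  →  {r0:0, r1:14, r2:8, r3:13, r4:15}
[7] or   r1, r4, r2  →  {r0:0, r1:15, r2:8, r3:13, r4:15}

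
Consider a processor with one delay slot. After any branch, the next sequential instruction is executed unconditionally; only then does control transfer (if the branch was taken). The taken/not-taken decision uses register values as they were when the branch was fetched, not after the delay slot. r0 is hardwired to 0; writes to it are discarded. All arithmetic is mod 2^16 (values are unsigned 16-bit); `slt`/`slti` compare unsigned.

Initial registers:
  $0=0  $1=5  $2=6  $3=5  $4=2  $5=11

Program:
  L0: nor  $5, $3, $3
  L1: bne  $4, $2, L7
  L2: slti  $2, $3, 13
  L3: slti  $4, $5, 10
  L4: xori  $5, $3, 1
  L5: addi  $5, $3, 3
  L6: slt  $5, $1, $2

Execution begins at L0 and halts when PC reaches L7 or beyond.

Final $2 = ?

[0] nor  $5, $3, $3  →  {$0:0, $1:5, $2:6, $3:5, $4:2, $5:65530}
[1] bne  $4, $2, L7  →  {$0:0, $1:5, $2:6, $3:5, $4:2, $5:65530}  ⟨branch taken⟩
[2] slti  $2, $3, 13  →  {$0:0, $1:5, $2:1, $3:5, $4:2, $5:65530}

1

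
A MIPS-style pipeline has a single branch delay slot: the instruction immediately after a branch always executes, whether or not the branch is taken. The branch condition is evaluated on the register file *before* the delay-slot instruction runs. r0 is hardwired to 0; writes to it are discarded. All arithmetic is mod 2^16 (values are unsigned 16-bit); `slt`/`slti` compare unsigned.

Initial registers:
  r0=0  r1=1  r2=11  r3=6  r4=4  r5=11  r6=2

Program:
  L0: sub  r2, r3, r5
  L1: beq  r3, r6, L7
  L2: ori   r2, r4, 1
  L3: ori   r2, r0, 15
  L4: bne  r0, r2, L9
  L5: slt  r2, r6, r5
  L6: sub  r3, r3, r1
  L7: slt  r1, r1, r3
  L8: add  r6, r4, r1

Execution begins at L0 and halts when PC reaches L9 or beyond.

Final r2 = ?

#0 sub  r2, r3, r5 ; 0/1/65531/6/4/11/2
#1 beq  r3, r6, L7 ; 0/1/65531/6/4/11/2 ; →fallthru
#2 ori   r2, r4, 1 ; 0/1/5/6/4/11/2
#3 ori   r2, r0, 15 ; 0/1/15/6/4/11/2
#4 bne  r0, r2, L9 ; 0/1/15/6/4/11/2 ; →target
#5 slt  r2, r6, r5 ; 0/1/1/6/4/11/2

1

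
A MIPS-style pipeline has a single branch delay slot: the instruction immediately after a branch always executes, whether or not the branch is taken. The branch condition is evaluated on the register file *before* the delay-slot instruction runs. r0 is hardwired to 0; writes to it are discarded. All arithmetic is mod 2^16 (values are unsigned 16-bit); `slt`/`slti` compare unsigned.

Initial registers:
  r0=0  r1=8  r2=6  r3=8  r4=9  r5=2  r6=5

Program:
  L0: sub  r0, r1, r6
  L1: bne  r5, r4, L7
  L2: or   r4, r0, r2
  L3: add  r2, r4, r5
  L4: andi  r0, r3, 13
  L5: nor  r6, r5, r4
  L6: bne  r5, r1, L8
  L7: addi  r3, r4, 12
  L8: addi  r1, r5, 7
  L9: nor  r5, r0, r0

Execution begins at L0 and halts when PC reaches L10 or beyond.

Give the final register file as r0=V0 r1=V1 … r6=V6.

r0=0 r1=9 r2=6 r3=18 r4=6 r5=65535 r6=5

PC=0  sub  r0, r1, r6        | r0=0 r1=8 r2=6 r3=8 r4=9 r5=2 r6=5
PC=1  bne  r5, r4, L7        | r0=0 r1=8 r2=6 r3=8 r4=9 r5=2 r6=5  [TAKEN]
PC=2  or   r4, r0, r2        | r0=0 r1=8 r2=6 r3=8 r4=6 r5=2 r6=5
PC=7  addi  r3, r4, 12       | r0=0 r1=8 r2=6 r3=18 r4=6 r5=2 r6=5
PC=8  addi  r1, r5, 7        | r0=0 r1=9 r2=6 r3=18 r4=6 r5=2 r6=5
PC=9  nor  r5, r0, r0        | r0=0 r1=9 r2=6 r3=18 r4=6 r5=65535 r6=5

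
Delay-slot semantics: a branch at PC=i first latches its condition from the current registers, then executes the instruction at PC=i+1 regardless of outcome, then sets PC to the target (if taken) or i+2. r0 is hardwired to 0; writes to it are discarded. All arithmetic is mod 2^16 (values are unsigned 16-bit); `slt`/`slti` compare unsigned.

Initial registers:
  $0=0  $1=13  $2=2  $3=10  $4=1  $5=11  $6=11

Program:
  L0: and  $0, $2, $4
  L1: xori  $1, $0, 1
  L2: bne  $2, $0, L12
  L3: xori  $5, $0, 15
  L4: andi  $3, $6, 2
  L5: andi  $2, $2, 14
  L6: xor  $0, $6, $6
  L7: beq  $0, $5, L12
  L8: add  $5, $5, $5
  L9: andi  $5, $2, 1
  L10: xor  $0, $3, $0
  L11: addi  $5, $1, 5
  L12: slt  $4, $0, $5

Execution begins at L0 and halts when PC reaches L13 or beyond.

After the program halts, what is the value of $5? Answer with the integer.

PC=0  and  $0, $2, $4        | $0=0 $1=13 $2=2 $3=10 $4=1 $5=11 $6=11
PC=1  xori  $1, $0, 1        | $0=0 $1=1 $2=2 $3=10 $4=1 $5=11 $6=11
PC=2  bne  $2, $0, L12       | $0=0 $1=1 $2=2 $3=10 $4=1 $5=11 $6=11  [TAKEN]
PC=3  xori  $5, $0, 15       | $0=0 $1=1 $2=2 $3=10 $4=1 $5=15 $6=11
PC=12 slt  $4, $0, $5        | $0=0 $1=1 $2=2 $3=10 $4=1 $5=15 $6=11

15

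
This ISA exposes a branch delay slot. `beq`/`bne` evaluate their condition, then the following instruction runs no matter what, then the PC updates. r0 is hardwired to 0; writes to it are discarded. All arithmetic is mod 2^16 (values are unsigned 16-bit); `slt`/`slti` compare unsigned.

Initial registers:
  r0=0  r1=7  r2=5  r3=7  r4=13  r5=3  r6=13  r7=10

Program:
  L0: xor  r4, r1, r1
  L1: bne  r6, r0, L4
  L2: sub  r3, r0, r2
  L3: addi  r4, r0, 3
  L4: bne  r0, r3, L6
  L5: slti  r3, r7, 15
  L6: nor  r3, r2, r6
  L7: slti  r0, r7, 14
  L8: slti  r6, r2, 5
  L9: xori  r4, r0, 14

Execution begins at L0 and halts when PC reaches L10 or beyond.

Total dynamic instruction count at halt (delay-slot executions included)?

9

PC=0  xor  r4, r1, r1        | r0=0 r1=7 r2=5 r3=7 r4=0 r5=3 r6=13 r7=10
PC=1  bne  r6, r0, L4        | r0=0 r1=7 r2=5 r3=7 r4=0 r5=3 r6=13 r7=10  [TAKEN]
PC=2  sub  r3, r0, r2        | r0=0 r1=7 r2=5 r3=65531 r4=0 r5=3 r6=13 r7=10
PC=4  bne  r0, r3, L6        | r0=0 r1=7 r2=5 r3=65531 r4=0 r5=3 r6=13 r7=10  [TAKEN]
PC=5  slti  r3, r7, 15       | r0=0 r1=7 r2=5 r3=1 r4=0 r5=3 r6=13 r7=10
PC=6  nor  r3, r2, r6        | r0=0 r1=7 r2=5 r3=65522 r4=0 r5=3 r6=13 r7=10
PC=7  slti  r0, r7, 14       | r0=0 r1=7 r2=5 r3=65522 r4=0 r5=3 r6=13 r7=10
PC=8  slti  r6, r2, 5        | r0=0 r1=7 r2=5 r3=65522 r4=0 r5=3 r6=0 r7=10
PC=9  xori  r4, r0, 14       | r0=0 r1=7 r2=5 r3=65522 r4=14 r5=3 r6=0 r7=10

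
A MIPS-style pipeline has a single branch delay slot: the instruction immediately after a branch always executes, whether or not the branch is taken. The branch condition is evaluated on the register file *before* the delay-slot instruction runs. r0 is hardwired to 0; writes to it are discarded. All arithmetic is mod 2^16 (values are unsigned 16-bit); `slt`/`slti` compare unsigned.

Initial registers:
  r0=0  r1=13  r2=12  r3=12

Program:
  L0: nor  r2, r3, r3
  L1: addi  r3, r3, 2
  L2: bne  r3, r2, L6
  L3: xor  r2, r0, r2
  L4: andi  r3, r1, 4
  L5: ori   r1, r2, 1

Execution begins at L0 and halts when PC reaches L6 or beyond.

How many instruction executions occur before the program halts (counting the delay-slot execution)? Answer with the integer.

4

[0] nor  r2, r3, r3  →  {r0:0, r1:13, r2:65523, r3:12}
[1] addi  r3, r3, 2  →  {r0:0, r1:13, r2:65523, r3:14}
[2] bne  r3, r2, L6  →  {r0:0, r1:13, r2:65523, r3:14}  ⟨branch taken⟩
[3] xor  r2, r0, r2  →  {r0:0, r1:13, r2:65523, r3:14}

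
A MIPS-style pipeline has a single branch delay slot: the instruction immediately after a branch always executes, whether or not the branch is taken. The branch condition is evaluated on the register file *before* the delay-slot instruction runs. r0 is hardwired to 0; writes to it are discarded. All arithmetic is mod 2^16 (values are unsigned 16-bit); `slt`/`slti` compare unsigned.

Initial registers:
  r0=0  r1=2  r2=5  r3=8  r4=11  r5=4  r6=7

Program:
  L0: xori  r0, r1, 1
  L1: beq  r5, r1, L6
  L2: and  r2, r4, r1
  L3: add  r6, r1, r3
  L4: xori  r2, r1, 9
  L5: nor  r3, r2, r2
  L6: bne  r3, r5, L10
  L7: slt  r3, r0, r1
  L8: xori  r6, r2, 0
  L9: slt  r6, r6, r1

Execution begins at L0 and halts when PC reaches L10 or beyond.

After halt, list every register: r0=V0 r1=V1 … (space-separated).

  step pc=0: xori  r0, r1, 1  regs=(0,2,5,8,11,4,7)
  step pc=1: beq  r5, r1, L6  cond=F  regs=(0,2,5,8,11,4,7)
  step pc=2: and  r2, r4, r1  regs=(0,2,2,8,11,4,7)
  step pc=3: add  r6, r1, r3  regs=(0,2,2,8,11,4,10)
  step pc=4: xori  r2, r1, 9  regs=(0,2,11,8,11,4,10)
  step pc=5: nor  r3, r2, r2  regs=(0,2,11,65524,11,4,10)
  step pc=6: bne  r3, r5, L10  cond=T  regs=(0,2,11,65524,11,4,10)
  step pc=7: slt  r3, r0, r1  regs=(0,2,11,1,11,4,10)

r0=0 r1=2 r2=11 r3=1 r4=11 r5=4 r6=10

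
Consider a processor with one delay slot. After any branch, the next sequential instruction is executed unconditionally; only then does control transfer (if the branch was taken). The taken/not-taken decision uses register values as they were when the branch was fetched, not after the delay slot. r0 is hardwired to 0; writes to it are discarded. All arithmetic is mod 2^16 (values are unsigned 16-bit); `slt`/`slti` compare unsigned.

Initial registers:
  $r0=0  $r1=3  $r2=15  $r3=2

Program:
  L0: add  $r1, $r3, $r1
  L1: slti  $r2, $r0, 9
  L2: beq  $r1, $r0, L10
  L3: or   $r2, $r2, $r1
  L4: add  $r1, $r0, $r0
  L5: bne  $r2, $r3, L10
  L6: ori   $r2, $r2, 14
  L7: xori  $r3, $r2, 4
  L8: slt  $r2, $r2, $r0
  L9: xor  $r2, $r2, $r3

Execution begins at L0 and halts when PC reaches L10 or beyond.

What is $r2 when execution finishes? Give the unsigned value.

PC=0  add  $r1, $r3, $r1     | $r0=0 $r1=5 $r2=15 $r3=2
PC=1  slti  $r2, $r0, 9      | $r0=0 $r1=5 $r2=1 $r3=2
PC=2  beq  $r1, $r0, L10     | $r0=0 $r1=5 $r2=1 $r3=2  [not taken]
PC=3  or   $r2, $r2, $r1     | $r0=0 $r1=5 $r2=5 $r3=2
PC=4  add  $r1, $r0, $r0     | $r0=0 $r1=0 $r2=5 $r3=2
PC=5  bne  $r2, $r3, L10     | $r0=0 $r1=0 $r2=5 $r3=2  [TAKEN]
PC=6  ori   $r2, $r2, 14     | $r0=0 $r1=0 $r2=15 $r3=2

15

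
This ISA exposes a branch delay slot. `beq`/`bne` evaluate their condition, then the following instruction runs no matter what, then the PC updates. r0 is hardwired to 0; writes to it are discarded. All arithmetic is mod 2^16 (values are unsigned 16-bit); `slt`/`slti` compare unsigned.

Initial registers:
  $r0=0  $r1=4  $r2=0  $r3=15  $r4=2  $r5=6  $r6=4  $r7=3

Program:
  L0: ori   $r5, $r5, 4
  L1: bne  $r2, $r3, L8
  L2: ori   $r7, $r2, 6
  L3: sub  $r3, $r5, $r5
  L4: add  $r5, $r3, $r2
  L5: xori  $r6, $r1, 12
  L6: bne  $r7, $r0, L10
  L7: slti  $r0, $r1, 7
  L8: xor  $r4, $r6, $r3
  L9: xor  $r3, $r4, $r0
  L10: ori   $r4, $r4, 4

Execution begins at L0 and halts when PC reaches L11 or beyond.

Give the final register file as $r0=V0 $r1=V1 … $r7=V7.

$r0=0 $r1=4 $r2=0 $r3=11 $r4=15 $r5=6 $r6=4 $r7=6

[0] ori   $r5, $r5, 4  →  {$r0:0, $r1:4, $r2:0, $r3:15, $r4:2, $r5:6, $r6:4, $r7:3}
[1] bne  $r2, $r3, L8  →  {$r0:0, $r1:4, $r2:0, $r3:15, $r4:2, $r5:6, $r6:4, $r7:3}  ⟨branch taken⟩
[2] ori   $r7, $r2, 6  →  {$r0:0, $r1:4, $r2:0, $r3:15, $r4:2, $r5:6, $r6:4, $r7:6}
[8] xor  $r4, $r6, $r3  →  {$r0:0, $r1:4, $r2:0, $r3:15, $r4:11, $r5:6, $r6:4, $r7:6}
[9] xor  $r3, $r4, $r0  →  {$r0:0, $r1:4, $r2:0, $r3:11, $r4:11, $r5:6, $r6:4, $r7:6}
[10] ori   $r4, $r4, 4  →  {$r0:0, $r1:4, $r2:0, $r3:11, $r4:15, $r5:6, $r6:4, $r7:6}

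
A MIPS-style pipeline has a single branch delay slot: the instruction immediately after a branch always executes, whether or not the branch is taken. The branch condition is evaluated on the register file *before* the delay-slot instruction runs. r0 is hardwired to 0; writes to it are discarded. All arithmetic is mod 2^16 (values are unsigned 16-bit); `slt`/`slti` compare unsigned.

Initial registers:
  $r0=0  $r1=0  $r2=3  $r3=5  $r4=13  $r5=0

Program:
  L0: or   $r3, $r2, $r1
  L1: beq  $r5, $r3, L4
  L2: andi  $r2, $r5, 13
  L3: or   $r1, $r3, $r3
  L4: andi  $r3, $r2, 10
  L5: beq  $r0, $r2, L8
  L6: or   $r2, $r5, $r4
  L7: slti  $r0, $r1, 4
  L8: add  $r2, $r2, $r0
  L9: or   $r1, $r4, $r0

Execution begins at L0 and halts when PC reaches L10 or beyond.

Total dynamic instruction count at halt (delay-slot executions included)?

#0 or   $r3, $r2, $r1 ; 0/0/3/3/13/0
#1 beq  $r5, $r3, L4 ; 0/0/3/3/13/0 ; →fallthru
#2 andi  $r2, $r5, 13 ; 0/0/0/3/13/0
#3 or   $r1, $r3, $r3 ; 0/3/0/3/13/0
#4 andi  $r3, $r2, 10 ; 0/3/0/0/13/0
#5 beq  $r0, $r2, L8 ; 0/3/0/0/13/0 ; →target
#6 or   $r2, $r5, $r4 ; 0/3/13/0/13/0
#8 add  $r2, $r2, $r0 ; 0/3/13/0/13/0
#9 or   $r1, $r4, $r0 ; 0/13/13/0/13/0

9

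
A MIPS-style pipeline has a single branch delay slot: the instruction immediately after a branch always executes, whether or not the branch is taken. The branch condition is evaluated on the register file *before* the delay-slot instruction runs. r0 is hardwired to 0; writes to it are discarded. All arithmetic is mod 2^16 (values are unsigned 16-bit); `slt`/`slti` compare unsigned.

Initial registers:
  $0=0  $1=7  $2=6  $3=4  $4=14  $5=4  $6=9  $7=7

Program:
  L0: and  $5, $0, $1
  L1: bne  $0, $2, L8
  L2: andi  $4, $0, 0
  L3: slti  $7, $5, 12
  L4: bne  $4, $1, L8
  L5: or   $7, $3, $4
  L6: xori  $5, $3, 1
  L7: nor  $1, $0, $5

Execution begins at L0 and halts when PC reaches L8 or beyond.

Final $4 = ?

0

PC=0  and  $5, $0, $1        | $0=0 $1=7 $2=6 $3=4 $4=14 $5=0 $6=9 $7=7
PC=1  bne  $0, $2, L8        | $0=0 $1=7 $2=6 $3=4 $4=14 $5=0 $6=9 $7=7  [TAKEN]
PC=2  andi  $4, $0, 0        | $0=0 $1=7 $2=6 $3=4 $4=0 $5=0 $6=9 $7=7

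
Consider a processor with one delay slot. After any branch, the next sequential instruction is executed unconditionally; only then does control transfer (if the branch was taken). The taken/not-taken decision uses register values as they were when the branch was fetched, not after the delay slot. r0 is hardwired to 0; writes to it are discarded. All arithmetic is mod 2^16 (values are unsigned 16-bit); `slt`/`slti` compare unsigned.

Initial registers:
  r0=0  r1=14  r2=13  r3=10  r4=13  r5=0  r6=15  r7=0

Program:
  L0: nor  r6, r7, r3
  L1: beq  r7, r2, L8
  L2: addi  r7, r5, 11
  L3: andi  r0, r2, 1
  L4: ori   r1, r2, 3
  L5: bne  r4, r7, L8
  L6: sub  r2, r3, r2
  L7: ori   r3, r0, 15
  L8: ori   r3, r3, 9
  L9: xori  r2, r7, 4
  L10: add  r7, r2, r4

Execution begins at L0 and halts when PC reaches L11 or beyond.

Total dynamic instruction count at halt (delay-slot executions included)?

10

[0] nor  r6, r7, r3  →  {r0:0, r1:14, r2:13, r3:10, r4:13, r5:0, r6:65525, r7:0}
[1] beq  r7, r2, L8  →  {r0:0, r1:14, r2:13, r3:10, r4:13, r5:0, r6:65525, r7:0}  ⟨branch fallthrough⟩
[2] addi  r7, r5, 11  →  {r0:0, r1:14, r2:13, r3:10, r4:13, r5:0, r6:65525, r7:11}
[3] andi  r0, r2, 1  →  {r0:0, r1:14, r2:13, r3:10, r4:13, r5:0, r6:65525, r7:11}
[4] ori   r1, r2, 3  →  {r0:0, r1:15, r2:13, r3:10, r4:13, r5:0, r6:65525, r7:11}
[5] bne  r4, r7, L8  →  {r0:0, r1:15, r2:13, r3:10, r4:13, r5:0, r6:65525, r7:11}  ⟨branch taken⟩
[6] sub  r2, r3, r2  →  {r0:0, r1:15, r2:65533, r3:10, r4:13, r5:0, r6:65525, r7:11}
[8] ori   r3, r3, 9  →  {r0:0, r1:15, r2:65533, r3:11, r4:13, r5:0, r6:65525, r7:11}
[9] xori  r2, r7, 4  →  {r0:0, r1:15, r2:15, r3:11, r4:13, r5:0, r6:65525, r7:11}
[10] add  r7, r2, r4  →  {r0:0, r1:15, r2:15, r3:11, r4:13, r5:0, r6:65525, r7:28}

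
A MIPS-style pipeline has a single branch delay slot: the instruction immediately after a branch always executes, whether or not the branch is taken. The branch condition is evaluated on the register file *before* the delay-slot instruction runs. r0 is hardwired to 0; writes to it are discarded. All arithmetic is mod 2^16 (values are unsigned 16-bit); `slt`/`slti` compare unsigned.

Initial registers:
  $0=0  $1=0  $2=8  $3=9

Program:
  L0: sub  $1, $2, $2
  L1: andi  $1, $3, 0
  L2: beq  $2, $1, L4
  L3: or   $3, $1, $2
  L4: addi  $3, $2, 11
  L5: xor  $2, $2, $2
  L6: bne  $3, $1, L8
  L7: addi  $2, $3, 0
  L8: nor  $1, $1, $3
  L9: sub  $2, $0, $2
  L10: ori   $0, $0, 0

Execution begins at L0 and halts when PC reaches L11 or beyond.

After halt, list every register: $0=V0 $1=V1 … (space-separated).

[0] sub  $1, $2, $2  →  {$0:0, $1:0, $2:8, $3:9}
[1] andi  $1, $3, 0  →  {$0:0, $1:0, $2:8, $3:9}
[2] beq  $2, $1, L4  →  {$0:0, $1:0, $2:8, $3:9}  ⟨branch fallthrough⟩
[3] or   $3, $1, $2  →  {$0:0, $1:0, $2:8, $3:8}
[4] addi  $3, $2, 11  →  {$0:0, $1:0, $2:8, $3:19}
[5] xor  $2, $2, $2  →  {$0:0, $1:0, $2:0, $3:19}
[6] bne  $3, $1, L8  →  {$0:0, $1:0, $2:0, $3:19}  ⟨branch taken⟩
[7] addi  $2, $3, 0  →  {$0:0, $1:0, $2:19, $3:19}
[8] nor  $1, $1, $3  →  {$0:0, $1:65516, $2:19, $3:19}
[9] sub  $2, $0, $2  →  {$0:0, $1:65516, $2:65517, $3:19}
[10] ori   $0, $0, 0  →  {$0:0, $1:65516, $2:65517, $3:19}

$0=0 $1=65516 $2=65517 $3=19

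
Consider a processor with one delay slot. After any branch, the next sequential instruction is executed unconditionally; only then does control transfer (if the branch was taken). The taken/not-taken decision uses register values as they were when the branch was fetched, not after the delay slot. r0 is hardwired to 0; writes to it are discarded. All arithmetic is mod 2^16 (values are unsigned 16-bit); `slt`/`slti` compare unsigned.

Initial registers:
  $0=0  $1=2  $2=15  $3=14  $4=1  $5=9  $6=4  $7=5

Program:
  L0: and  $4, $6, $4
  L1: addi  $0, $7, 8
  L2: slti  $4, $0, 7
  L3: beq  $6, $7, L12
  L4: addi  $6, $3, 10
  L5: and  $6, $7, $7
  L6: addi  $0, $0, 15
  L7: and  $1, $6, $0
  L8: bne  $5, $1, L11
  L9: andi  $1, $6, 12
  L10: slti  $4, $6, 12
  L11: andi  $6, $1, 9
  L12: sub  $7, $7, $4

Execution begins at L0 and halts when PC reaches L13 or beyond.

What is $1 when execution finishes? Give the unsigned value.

4

#0 and  $4, $6, $4 ; 0/2/15/14/0/9/4/5
#1 addi  $0, $7, 8 ; 0/2/15/14/0/9/4/5
#2 slti  $4, $0, 7 ; 0/2/15/14/1/9/4/5
#3 beq  $6, $7, L12 ; 0/2/15/14/1/9/4/5 ; →fallthru
#4 addi  $6, $3, 10 ; 0/2/15/14/1/9/24/5
#5 and  $6, $7, $7 ; 0/2/15/14/1/9/5/5
#6 addi  $0, $0, 15 ; 0/2/15/14/1/9/5/5
#7 and  $1, $6, $0 ; 0/0/15/14/1/9/5/5
#8 bne  $5, $1, L11 ; 0/0/15/14/1/9/5/5 ; →target
#9 andi  $1, $6, 12 ; 0/4/15/14/1/9/5/5
#11 andi  $6, $1, 9 ; 0/4/15/14/1/9/0/5
#12 sub  $7, $7, $4 ; 0/4/15/14/1/9/0/4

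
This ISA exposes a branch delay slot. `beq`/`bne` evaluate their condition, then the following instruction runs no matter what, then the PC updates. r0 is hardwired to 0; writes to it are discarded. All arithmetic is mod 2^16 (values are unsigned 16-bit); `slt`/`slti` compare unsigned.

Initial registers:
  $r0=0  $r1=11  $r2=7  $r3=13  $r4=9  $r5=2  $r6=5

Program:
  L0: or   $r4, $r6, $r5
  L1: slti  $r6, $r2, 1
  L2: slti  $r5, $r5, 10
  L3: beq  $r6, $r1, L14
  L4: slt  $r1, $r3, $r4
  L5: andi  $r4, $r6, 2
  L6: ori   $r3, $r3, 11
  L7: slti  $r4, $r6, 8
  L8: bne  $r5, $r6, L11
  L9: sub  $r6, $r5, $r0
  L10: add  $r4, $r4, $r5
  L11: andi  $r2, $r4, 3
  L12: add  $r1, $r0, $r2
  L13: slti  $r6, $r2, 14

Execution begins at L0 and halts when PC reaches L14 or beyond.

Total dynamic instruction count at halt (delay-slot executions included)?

13

  step pc=0: or   $r4, $r6, $r5  regs=(0,11,7,13,7,2,5)
  step pc=1: slti  $r6, $r2, 1  regs=(0,11,7,13,7,2,0)
  step pc=2: slti  $r5, $r5, 10  regs=(0,11,7,13,7,1,0)
  step pc=3: beq  $r6, $r1, L14  cond=F  regs=(0,11,7,13,7,1,0)
  step pc=4: slt  $r1, $r3, $r4  regs=(0,0,7,13,7,1,0)
  step pc=5: andi  $r4, $r6, 2  regs=(0,0,7,13,0,1,0)
  step pc=6: ori   $r3, $r3, 11  regs=(0,0,7,15,0,1,0)
  step pc=7: slti  $r4, $r6, 8  regs=(0,0,7,15,1,1,0)
  step pc=8: bne  $r5, $r6, L11  cond=T  regs=(0,0,7,15,1,1,0)
  step pc=9: sub  $r6, $r5, $r0  regs=(0,0,7,15,1,1,1)
  step pc=11: andi  $r2, $r4, 3  regs=(0,0,1,15,1,1,1)
  step pc=12: add  $r1, $r0, $r2  regs=(0,1,1,15,1,1,1)
  step pc=13: slti  $r6, $r2, 14  regs=(0,1,1,15,1,1,1)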